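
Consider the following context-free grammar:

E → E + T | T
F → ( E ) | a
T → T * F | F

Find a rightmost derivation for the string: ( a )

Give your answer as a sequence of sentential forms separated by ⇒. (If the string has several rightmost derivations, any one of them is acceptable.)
Start with E.
Step 1: the rightmost non-terminal is E; apply E → T:  T
Step 2: the rightmost non-terminal is T; apply T → F:  F
Step 3: the rightmost non-terminal is F; apply F → ( E ):  ( E )
Step 4: the rightmost non-terminal is E; apply E → T:  ( T )
Step 5: the rightmost non-terminal is T; apply T → F:  ( F )
Step 6: the rightmost non-terminal is F; apply F → a:  ( a )

Final answer: E ⇒ T ⇒ F ⇒ ( E ) ⇒ ( T ) ⇒ ( F ) ⇒ ( a )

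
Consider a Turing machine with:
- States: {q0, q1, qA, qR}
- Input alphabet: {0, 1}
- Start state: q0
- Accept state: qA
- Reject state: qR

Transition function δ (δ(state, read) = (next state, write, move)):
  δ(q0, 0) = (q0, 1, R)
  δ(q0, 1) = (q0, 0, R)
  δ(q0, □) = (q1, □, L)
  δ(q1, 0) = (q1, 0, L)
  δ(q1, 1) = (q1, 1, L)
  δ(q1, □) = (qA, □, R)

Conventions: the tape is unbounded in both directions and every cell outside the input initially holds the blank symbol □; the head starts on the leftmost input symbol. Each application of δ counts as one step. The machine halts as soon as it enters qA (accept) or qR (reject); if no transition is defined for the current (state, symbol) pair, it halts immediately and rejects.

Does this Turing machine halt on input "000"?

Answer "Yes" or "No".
Step 0: [q0]000 (head at position 0)
Step 1: δ(q0, 0) = (q0, 1, R)  ⊢  1[q0]00 (head at position 1)
Step 2: δ(q0, 0) = (q0, 1, R)  ⊢  11[q0]0 (head at position 2)
Step 3: δ(q0, 0) = (q0, 1, R)  ⊢  111[q0]□ (head at position 3)
Step 4: δ(q0, □) = (q1, □, L)  ⊢  11[q1]1□ (head at position 2)
Step 5: δ(q1, 1) = (q1, 1, L)  ⊢  1[q1]11□ (head at position 1)
Step 6: δ(q1, 1) = (q1, 1, L)  ⊢  [q1]111□ (head at position 0)
Step 7: δ(q1, 1) = (q1, 1, L)  ⊢  [q1]□111□ (head at position -1)
Step 8: δ(q1, □) = (qA, □, R)  ⊢  □[qA]111□ (head at position 0)
The machine is in qA, so it halts and accepts.
It halts after 8 steps.

Final answer: Yes - halts after 8 steps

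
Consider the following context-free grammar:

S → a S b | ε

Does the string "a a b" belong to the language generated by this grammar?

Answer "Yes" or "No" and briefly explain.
Every derivation applies S → a S b some number n of times and then S → ε, producing a^n b^n with equally many a's and b's. The string a a b has two a's but only one b, so it cannot be derived.

Final answer: No - no valid derivation exists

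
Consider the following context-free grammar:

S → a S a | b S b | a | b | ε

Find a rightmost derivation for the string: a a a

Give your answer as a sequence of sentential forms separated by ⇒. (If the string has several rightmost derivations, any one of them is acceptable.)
Start with S.
Step 1: the rightmost non-terminal is S; apply S → a S a:  a S a
Step 2: the rightmost non-terminal is S; apply S → a:  a a a

Final answer: S ⇒ a S a ⇒ a a a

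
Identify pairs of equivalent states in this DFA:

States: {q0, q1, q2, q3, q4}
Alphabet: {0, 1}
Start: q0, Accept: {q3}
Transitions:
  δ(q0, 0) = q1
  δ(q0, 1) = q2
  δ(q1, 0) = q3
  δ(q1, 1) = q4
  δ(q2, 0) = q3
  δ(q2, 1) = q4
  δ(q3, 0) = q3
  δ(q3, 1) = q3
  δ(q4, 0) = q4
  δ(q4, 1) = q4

Using the table-filling algorithm:
Round 0 – mark pairs where exactly one state is accepting: (q0,q3), (q1,q3), (q2,q3), (q3,q4)
Round 1 – newly marked: (q0,q1) [on 0: q1 vs q3, already marked]; (q0,q2) [on 0: q1 vs q3, already marked]; (q1,q4) [on 0: q3 vs q4, already marked]; (q2,q4) [on 0: q3 vs q4, already marked]
Round 2 – newly marked: (q0,q4) [on 0: q1 vs q4, already marked]
No further pairs can be marked.
(q1, q2) unmarked: δ(q1,0)=q3, δ(q2,0)=q3; δ(q1,1)=q4, δ(q2,1)=q4 → equivalent
Equivalent pairs: (q1, q2)

Final answer: Equivalent pairs: (q1, q2)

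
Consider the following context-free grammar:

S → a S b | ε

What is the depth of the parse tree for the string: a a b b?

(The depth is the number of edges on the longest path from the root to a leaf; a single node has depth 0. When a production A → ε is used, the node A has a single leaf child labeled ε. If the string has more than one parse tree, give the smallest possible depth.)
The only parse tree applies S → a S b 2 times (once per matching a…b pair) and then S → ε.
The S nodes sit at depths 0, 1, …, 2; the innermost S (depth 2) has the single child ε at depth 3.
The terminal leaves a, b are at depths 1..2, so the longest root-to-leaf path is S → S → … → S → ε with 3 edges.
Depth = 3.

Final answer: 3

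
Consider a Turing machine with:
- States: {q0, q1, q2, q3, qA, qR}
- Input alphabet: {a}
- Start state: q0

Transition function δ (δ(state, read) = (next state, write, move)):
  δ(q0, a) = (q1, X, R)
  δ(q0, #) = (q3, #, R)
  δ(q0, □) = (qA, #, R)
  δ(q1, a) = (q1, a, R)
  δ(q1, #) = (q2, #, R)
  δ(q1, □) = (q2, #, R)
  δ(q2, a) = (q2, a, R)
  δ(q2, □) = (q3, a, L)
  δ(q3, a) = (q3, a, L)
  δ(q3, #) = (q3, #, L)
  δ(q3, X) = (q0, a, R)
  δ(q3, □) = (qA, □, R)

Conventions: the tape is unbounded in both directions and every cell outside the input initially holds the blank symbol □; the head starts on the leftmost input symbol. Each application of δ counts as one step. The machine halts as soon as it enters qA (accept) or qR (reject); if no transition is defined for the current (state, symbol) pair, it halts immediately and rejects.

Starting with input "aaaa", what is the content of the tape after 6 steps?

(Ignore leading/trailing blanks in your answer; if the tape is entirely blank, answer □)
Step 0: [q0]aaaa (head at position 0)
Step 1: δ(q0, a) = (q1, X, R)  ⊢  X[q1]aaa (head at position 1)
Step 2: δ(q1, a) = (q1, a, R)  ⊢  Xa[q1]aa (head at position 2)
Step 3: δ(q1, a) = (q1, a, R)  ⊢  Xaa[q1]a (head at position 3)
Step 4: δ(q1, a) = (q1, a, R)  ⊢  Xaaa[q1]□ (head at position 4)
Step 5: δ(q1, □) = (q2, #, R)  ⊢  Xaaa#[q2]□ (head at position 5)
Step 6: δ(q2, □) = (q3, a, L)  ⊢  Xaaa[q3]#a (head at position 4)
Tape after 6 steps (ignoring surrounding blanks): Xaaa#a

Final answer: Tape: Xaaa#a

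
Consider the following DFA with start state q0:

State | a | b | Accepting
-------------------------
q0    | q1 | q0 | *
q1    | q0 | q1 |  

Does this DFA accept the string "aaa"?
Start in q0.
Read 'a': q0 → q1
Read 'a': q1 → q0
Read 'a': q0 → q1
Final state q1 is not accepting, so the string is rejected.

Final answer: No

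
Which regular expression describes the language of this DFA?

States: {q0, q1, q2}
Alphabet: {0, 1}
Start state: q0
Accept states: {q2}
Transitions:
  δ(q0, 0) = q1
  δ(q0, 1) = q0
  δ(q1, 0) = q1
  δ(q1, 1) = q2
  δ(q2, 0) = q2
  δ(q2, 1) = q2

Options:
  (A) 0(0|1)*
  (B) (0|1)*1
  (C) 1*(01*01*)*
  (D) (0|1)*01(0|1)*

Testing sample strings against the DFA:
  '0101' -> accepted
  '00100' -> accepted
  '00' -> rejected
  '01011' -> accepted
Checking each option for a counterexample:
  (A) 0(0|1)*: '0' is rejected by the DFA but matches the regex → eliminated
  (B) (0|1)*1: '1' is rejected by the DFA but matches the regex → eliminated
  (C) 1*(01*01*)*: ε is rejected by the DFA but matches the regex → eliminated
  (D) (0|1)*01(0|1)*: agrees with the DFA on all strings of length ≤ 4
Only (D) (0|1)*01(0|1)* is consistent with the DFA.

Final answer: (D) (0|1)*01(0|1)*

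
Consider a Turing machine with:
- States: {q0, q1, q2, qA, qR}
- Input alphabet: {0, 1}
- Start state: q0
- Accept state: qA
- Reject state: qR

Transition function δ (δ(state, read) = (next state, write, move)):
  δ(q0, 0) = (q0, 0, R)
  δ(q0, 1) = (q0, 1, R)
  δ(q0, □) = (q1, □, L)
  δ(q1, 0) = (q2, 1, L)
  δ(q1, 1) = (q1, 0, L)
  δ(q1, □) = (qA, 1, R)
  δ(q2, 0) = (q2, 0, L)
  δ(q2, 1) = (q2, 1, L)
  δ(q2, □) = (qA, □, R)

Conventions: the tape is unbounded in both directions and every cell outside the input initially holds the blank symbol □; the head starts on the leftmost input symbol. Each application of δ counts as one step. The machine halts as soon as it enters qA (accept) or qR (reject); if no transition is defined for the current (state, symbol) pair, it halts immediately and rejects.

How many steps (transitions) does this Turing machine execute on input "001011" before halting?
Step 0: [q0]001011 (head at position 0)
Step 1: δ(q0, 0) = (q0, 0, R)  ⊢  0[q0]01011 (head at position 1)
Step 2: δ(q0, 0) = (q0, 0, R)  ⊢  00[q0]1011 (head at position 2)
Step 3: δ(q0, 1) = (q0, 1, R)  ⊢  001[q0]011 (head at position 3)
Step 4: δ(q0, 0) = (q0, 0, R)  ⊢  0010[q0]11 (head at position 4)
Step 5: δ(q0, 1) = (q0, 1, R)  ⊢  00101[q0]1 (head at position 5)
Step 6: δ(q0, 1) = (q0, 1, R)  ⊢  001011[q0]□ (head at position 6)
Step 7: δ(q0, □) = (q1, □, L)  ⊢  00101[q1]1□ (head at position 5)
Step 8: δ(q1, 1) = (q1, 0, L)  ⊢  0010[q1]10□ (head at position 4)
Step 9: δ(q1, 1) = (q1, 0, L)  ⊢  001[q1]000□ (head at position 3)
Step 10: δ(q1, 0) = (q2, 1, L)  ⊢  00[q2]1100□ (head at position 2)
Step 11: δ(q2, 1) = (q2, 1, L)  ⊢  0[q2]01100□ (head at position 1)
Step 12: δ(q2, 0) = (q2, 0, L)  ⊢  [q2]001100□ (head at position 0)
Step 13: δ(q2, 0) = (q2, 0, L)  ⊢  [q2]□001100□ (head at position -1)
Step 14: δ(q2, □) = (qA, □, R)  ⊢  □[qA]001100□ (head at position 0)
The machine is in qA, so it halts and accepts.
Number of transitions executed: 14.

Final answer: 14 steps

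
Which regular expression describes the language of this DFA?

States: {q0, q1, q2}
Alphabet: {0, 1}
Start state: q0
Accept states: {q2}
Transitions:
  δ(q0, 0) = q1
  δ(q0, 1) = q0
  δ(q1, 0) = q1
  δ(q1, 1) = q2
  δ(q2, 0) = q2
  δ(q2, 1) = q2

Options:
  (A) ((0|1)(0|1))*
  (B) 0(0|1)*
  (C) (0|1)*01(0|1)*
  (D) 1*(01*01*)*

Testing sample strings against the DFA:
  '00' -> rejected
  '0111' -> accepted
  '00001' -> accepted
  '00' -> rejected
Checking each option for a counterexample:
  (A) ((0|1)(0|1))*: ε is rejected by the DFA but matches the regex → eliminated
  (B) 0(0|1)*: '0' is rejected by the DFA but matches the regex → eliminated
  (C) (0|1)*01(0|1)*: agrees with the DFA on all strings of length ≤ 4
  (D) 1*(01*01*)*: ε is rejected by the DFA but matches the regex → eliminated
Only (C) (0|1)*01(0|1)* is consistent with the DFA.

Final answer: (C) (0|1)*01(0|1)*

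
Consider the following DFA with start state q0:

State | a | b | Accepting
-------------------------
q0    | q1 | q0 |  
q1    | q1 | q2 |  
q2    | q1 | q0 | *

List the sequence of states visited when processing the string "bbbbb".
q0 → q0 → q0 → q0 → q0 → q0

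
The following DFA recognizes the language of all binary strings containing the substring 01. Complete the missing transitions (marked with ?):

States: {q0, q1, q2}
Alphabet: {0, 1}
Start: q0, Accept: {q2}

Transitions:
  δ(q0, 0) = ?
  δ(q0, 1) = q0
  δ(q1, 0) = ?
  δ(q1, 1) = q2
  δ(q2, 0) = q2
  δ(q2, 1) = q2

What each state remembers (consistent with the given transitions and accept states):
  q0: 01 not seen yet and the last symbol was not 0
  q1: 01 not seen yet and the last symbol was 0
  q2: the substring 01 has already been seen
Filling in the missing entries:
  δ(q0, 0): in q0 (01 not seen yet and the last symbol was not 0), after reading 0 we have: 01 not seen yet and the last symbol was 0 → q1
  δ(q1, 0): in q1 (01 not seen yet and the last symbol was 0), after reading 0 we have: 01 not seen yet and the last symbol was 0 → q1

Final answer: δ(q0, 0) = q1; δ(q1, 0) = q1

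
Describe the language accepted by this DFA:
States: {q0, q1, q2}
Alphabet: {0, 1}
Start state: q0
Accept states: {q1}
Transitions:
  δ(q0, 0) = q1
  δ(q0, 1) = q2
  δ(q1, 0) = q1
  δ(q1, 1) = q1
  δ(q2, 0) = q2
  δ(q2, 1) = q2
Analyzing the DFA structure:
Start state: q0
Accept states: {q1}
Interpreting what each state remembers (checking against the transitions):
  q0: nothing has been read yet
  q1: the first symbol was 0
  q2: the first symbol was 1 (trap state)
  δ(q0, 0): in q0 (nothing has been read yet), after reading 0 we have: the first symbol was 0 → q1
  δ(q0, 1): in q0 (nothing has been read yet), after reading 1 we have: the first symbol was 1 (trap state) → q2
  δ(q1, 0): in q1 (the first symbol was 0), after reading 0 we have: the first symbol was 0 → q1
  δ(q1, 1): in q1 (the first symbol was 0), after reading 1 we have: the first symbol was 0 → q1
  δ(q2, 0): in q2 (the first symbol was 1 (trap state)), after reading 0 we have: the first symbol was 1 (trap state) → q2
  δ(q2, 1): in q2 (the first symbol was 1 (trap state)), after reading 1 we have: the first symbol was 1 (trap state) → q2
A string is accepted iff it ends in {q1}, i.e. the first symbol was 0.
Language: All binary strings starting with 0

Final answer: All binary strings starting with 0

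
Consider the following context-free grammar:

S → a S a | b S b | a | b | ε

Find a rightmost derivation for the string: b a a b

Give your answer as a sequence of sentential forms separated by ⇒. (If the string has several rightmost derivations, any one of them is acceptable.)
Start with S.
Step 1: the rightmost non-terminal is S; apply S → b S b:  b S b
Step 2: the rightmost non-terminal is S; apply S → a S a:  b a S a b
Step 3: the rightmost non-terminal is S; apply S → ε:  b a a b

Final answer: S ⇒ b S b ⇒ b a S a b ⇒ b a a b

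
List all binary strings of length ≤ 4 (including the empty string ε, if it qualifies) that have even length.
Checking every binary string of length 0 to 4:
  Length 0: accepted: ε | rejected: (none)
  Length 1: accepted: (none) | rejected: 0, 1
  Length 2: accepted: 00, 01, 10, 11 | rejected: (none)
  Length 3: accepted: (none) | rejected: 000, 001, 010, 011, 100, 101, 110, 111
  Length 4: accepted: 0000, 0001, 0010, 0011, 0100, 0101, 0110, 0111, 1000, 1001, 1010, 1011, 1100, 1101, 1110, 1111 | rejected: (none)
Total: 21 string(s).

Final answer: ε, 00, 01, 10, 11, 0000, 0001, 0010, 0011, 0100, 0101, 0110, 0111, 1000, 1001, 1010, 1011, 1100, 1101, 1110, 1111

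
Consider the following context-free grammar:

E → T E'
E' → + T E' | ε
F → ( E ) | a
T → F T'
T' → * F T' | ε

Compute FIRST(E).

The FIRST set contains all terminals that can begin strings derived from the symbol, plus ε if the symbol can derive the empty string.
FIRST(F): F → ( E ) contributes '(' and F → a contributes 'a', so FIRST(F) = {(, a}. F is not nullable.
FIRST(T): T → F T' begins with F, and F is not nullable, so FIRST(T) = FIRST(F) = {(, a}.
FIRST(E): E → T E' begins with T, and T is not nullable, so FIRST(E) = FIRST(T) = {(, a}.

Final answer: {(, a}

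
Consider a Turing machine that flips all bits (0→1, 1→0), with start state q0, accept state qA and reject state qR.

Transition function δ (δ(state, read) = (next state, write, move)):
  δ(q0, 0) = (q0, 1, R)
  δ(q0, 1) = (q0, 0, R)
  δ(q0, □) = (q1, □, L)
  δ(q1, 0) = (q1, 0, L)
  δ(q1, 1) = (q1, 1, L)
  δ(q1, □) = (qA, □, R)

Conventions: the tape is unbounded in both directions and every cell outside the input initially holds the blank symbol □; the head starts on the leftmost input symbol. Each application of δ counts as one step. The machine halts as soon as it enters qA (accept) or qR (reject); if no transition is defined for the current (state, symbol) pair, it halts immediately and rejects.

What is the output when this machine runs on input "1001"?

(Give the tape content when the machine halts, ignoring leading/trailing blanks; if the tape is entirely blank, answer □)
Step 0: [q0]1001 (head at position 0)
Step 1: δ(q0, 1) = (q0, 0, R)  ⊢  0[q0]001 (head at position 1)
Step 2: δ(q0, 0) = (q0, 1, R)  ⊢  01[q0]01 (head at position 2)
Step 3: δ(q0, 0) = (q0, 1, R)  ⊢  011[q0]1 (head at position 3)
Step 4: δ(q0, 1) = (q0, 0, R)  ⊢  0110[q0]□ (head at position 4)
Step 5: δ(q0, □) = (q1, □, L)  ⊢  011[q1]0□ (head at position 3)
Step 6: δ(q1, 0) = (q1, 0, L)  ⊢  01[q1]10□ (head at position 2)
Step 7: δ(q1, 1) = (q1, 1, L)  ⊢  0[q1]110□ (head at position 1)
Step 8: δ(q1, 1) = (q1, 1, L)  ⊢  [q1]0110□ (head at position 0)
Step 9: δ(q1, 0) = (q1, 0, L)  ⊢  [q1]□0110□ (head at position -1)
Step 10: δ(q1, □) = (qA, □, R)  ⊢  □[qA]0110□ (head at position 0)
The machine is in qA, so it halts and accepts.
Tape content when halted (ignoring surrounding blanks): 0110

Final answer: Output: 0110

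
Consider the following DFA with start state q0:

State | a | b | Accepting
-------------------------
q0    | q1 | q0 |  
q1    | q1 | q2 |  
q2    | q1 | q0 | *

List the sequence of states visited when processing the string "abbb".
q0 → q1 → q2 → q0 → q0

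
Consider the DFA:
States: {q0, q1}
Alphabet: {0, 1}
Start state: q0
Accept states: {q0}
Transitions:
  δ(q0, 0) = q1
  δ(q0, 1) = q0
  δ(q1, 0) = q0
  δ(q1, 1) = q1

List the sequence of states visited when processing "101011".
Starting at q0
Read '1': q0 -> q0
Read '0': q0 -> q1
Read '1': q1 -> q1
Read '0': q1 -> q0
Read '1': q0 -> q0
Read '1': q0 -> q0

Final answer: q0 -> q0 -> q1 -> q1 -> q0 -> q0 -> q0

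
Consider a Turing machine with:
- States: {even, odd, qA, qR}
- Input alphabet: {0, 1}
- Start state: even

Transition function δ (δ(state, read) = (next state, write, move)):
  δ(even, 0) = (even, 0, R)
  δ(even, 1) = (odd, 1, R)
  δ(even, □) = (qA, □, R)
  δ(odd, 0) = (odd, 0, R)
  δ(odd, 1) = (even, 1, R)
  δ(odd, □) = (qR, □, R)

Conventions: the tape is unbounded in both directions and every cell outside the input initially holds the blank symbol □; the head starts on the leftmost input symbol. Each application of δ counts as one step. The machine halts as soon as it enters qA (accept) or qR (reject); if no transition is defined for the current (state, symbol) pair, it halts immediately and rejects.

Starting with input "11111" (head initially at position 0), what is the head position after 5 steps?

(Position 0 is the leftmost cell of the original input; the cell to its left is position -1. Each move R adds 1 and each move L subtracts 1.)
Step 0: [even]11111 (head at position 0)
Step 1: δ(even, 1) = (odd, 1, R)  ⊢  1[odd]1111 (head at position 1)
Step 2: δ(odd, 1) = (even, 1, R)  ⊢  11[even]111 (head at position 2)
Step 3: δ(even, 1) = (odd, 1, R)  ⊢  111[odd]11 (head at position 3)
Step 4: δ(odd, 1) = (even, 1, R)  ⊢  1111[even]1 (head at position 4)
Step 5: δ(even, 1) = (odd, 1, R)  ⊢  11111[odd]□ (head at position 5)
Head position after 5 steps: 5

Final answer: Position 5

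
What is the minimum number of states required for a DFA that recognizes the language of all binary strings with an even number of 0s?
Language: binary strings with an even number of 0s
Lower bound (Myhill–Nerode): the prefixes ε, 0 are pairwise distinguishable:
  ε vs 0: suffix ε distinguishes them (ε has zero 0s (accepted), 0 has one 0 (rejected))
So any DFA needs at least 2 states.
Upper bound: a DFA with 2 states exists (one state per class above).
Minimum states: 2

Final answer: 2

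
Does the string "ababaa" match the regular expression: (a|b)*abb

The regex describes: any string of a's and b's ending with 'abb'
No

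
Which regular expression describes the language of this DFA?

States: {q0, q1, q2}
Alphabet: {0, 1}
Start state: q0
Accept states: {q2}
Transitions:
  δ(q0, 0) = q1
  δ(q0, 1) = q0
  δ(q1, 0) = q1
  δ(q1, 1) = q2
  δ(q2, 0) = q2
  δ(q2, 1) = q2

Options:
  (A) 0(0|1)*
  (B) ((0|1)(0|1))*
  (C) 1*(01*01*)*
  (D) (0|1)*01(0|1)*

Testing sample strings against the DFA:
  '1010' -> accepted
  '110' -> rejected
  '0100' -> accepted
  '101' -> accepted
Checking each option for a counterexample:
  (A) 0(0|1)*: '0' is rejected by the DFA but matches the regex → eliminated
  (B) ((0|1)(0|1))*: ε is rejected by the DFA but matches the regex → eliminated
  (C) 1*(01*01*)*: ε is rejected by the DFA but matches the regex → eliminated
  (D) (0|1)*01(0|1)*: agrees with the DFA on all strings of length ≤ 4
Only (D) (0|1)*01(0|1)* is consistent with the DFA.

Final answer: (D) (0|1)*01(0|1)*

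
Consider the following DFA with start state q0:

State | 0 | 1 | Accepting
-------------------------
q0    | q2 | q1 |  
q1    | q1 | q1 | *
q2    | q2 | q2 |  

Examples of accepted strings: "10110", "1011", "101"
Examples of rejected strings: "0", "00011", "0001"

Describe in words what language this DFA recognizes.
non-empty binary strings starting with 1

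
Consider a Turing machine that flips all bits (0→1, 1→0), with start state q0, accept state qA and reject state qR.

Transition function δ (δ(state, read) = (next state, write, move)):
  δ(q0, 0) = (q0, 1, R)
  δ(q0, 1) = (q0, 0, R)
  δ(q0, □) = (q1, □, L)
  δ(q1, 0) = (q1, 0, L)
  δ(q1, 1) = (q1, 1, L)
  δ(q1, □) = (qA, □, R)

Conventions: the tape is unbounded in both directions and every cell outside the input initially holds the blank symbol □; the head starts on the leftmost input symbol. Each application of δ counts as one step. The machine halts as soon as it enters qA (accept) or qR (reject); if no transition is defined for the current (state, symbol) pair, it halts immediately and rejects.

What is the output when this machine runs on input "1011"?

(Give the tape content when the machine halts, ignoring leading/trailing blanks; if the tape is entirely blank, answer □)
Step 0: [q0]1011 (head at position 0)
Step 1: δ(q0, 1) = (q0, 0, R)  ⊢  0[q0]011 (head at position 1)
Step 2: δ(q0, 0) = (q0, 1, R)  ⊢  01[q0]11 (head at position 2)
Step 3: δ(q0, 1) = (q0, 0, R)  ⊢  010[q0]1 (head at position 3)
Step 4: δ(q0, 1) = (q0, 0, R)  ⊢  0100[q0]□ (head at position 4)
Step 5: δ(q0, □) = (q1, □, L)  ⊢  010[q1]0□ (head at position 3)
Step 6: δ(q1, 0) = (q1, 0, L)  ⊢  01[q1]00□ (head at position 2)
Step 7: δ(q1, 0) = (q1, 0, L)  ⊢  0[q1]100□ (head at position 1)
Step 8: δ(q1, 1) = (q1, 1, L)  ⊢  [q1]0100□ (head at position 0)
Step 9: δ(q1, 0) = (q1, 0, L)  ⊢  [q1]□0100□ (head at position -1)
Step 10: δ(q1, □) = (qA, □, R)  ⊢  □[qA]0100□ (head at position 0)
The machine is in qA, so it halts and accepts.
Tape content when halted (ignoring surrounding blanks): 0100

Final answer: Output: 0100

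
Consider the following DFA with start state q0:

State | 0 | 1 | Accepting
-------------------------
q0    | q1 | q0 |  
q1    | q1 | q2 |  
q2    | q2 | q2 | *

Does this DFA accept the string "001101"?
Start in q0.
Read '0': q0 → q1
Read '0': q1 → q1
Read '1': q1 → q2
Read '1': q2 → q2
Read '0': q2 → q2
Read '1': q2 → q2
Final state q2 is accepting, so the string is accepted.

Final answer: Yes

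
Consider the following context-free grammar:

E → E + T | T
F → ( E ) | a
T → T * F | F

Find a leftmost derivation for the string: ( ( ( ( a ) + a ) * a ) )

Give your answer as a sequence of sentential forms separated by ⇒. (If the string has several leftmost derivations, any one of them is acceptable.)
Start with E.
Step 1: the leftmost non-terminal is E; apply E → T:  T
Step 2: the leftmost non-terminal is T; apply T → F:  F
Step 3: the leftmost non-terminal is F; apply F → ( E ):  ( E )
Step 4: the leftmost non-terminal is E; apply E → T:  ( T )
Step 5: the leftmost non-terminal is T; apply T → F:  ( F )
Step 6: the leftmost non-terminal is F; apply F → ( E ):  ( ( E ) )
Step 7: the leftmost non-terminal is E; apply E → T:  ( ( T ) )
Step 8: the leftmost non-terminal is T; apply T → T * F:  ( ( T * F ) )
Step 9: the leftmost non-terminal is T; apply T → F:  ( ( F * F ) )
Step 10: the leftmost non-terminal is F; apply F → ( E ):  ( ( ( E ) * F ) )
Step 11: the leftmost non-terminal is E; apply E → E + T:  ( ( ( E + T ) * F ) )
Step 12: the leftmost non-terminal is E; apply E → T:  ( ( ( T + T ) * F ) )
Step 13: the leftmost non-terminal is T; apply T → F:  ( ( ( F + T ) * F ) )
Step 14: the leftmost non-terminal is F; apply F → ( E ):  ( ( ( ( E ) + T ) * F ) )
Step 15: the leftmost non-terminal is E; apply E → T:  ( ( ( ( T ) + T ) * F ) )
Step 16: the leftmost non-terminal is T; apply T → F:  ( ( ( ( F ) + T ) * F ) )
Step 17: the leftmost non-terminal is F; apply F → a:  ( ( ( ( a ) + T ) * F ) )
Step 18: the leftmost non-terminal is T; apply T → F:  ( ( ( ( a ) + F ) * F ) )
Step 19: the leftmost non-terminal is F; apply F → a:  ( ( ( ( a ) + a ) * F ) )
Step 20: the leftmost non-terminal is F; apply F → a:  ( ( ( ( a ) + a ) * a ) )

Final answer: E ⇒ T ⇒ F ⇒ ( E ) ⇒ ( T ) ⇒ ( F ) ⇒ ( ( E ) ) ⇒ ( ( T ) ) ⇒ ( ( T * F ) ) ⇒ ( ( F * F ) ) ⇒ ( ( ( E ) * F ) ) ⇒ ( ( ( E + T ) * F ) ) ⇒ ( ( ( T + T ) * F ) ) ⇒ ( ( ( F + T ) * F ) ) ⇒ ( ( ( ( E ) + T ) * F ) ) ⇒ ( ( ( ( T ) + T ) * F ) ) ⇒ ( ( ( ( F ) + T ) * F ) ) ⇒ ( ( ( ( a ) + T ) * F ) ) ⇒ ( ( ( ( a ) + F ) * F ) ) ⇒ ( ( ( ( a ) + a ) * F ) ) ⇒ ( ( ( ( a ) + a ) * a ) )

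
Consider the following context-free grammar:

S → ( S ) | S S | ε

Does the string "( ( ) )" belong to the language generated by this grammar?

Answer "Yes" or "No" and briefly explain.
A derivation exists: S ⇒ ( S ) ⇒ ( ( S ) ) ⇒ ( ( ) ) (using S → ( S ) twice, then S → ε).

Final answer: Yes - a valid derivation exists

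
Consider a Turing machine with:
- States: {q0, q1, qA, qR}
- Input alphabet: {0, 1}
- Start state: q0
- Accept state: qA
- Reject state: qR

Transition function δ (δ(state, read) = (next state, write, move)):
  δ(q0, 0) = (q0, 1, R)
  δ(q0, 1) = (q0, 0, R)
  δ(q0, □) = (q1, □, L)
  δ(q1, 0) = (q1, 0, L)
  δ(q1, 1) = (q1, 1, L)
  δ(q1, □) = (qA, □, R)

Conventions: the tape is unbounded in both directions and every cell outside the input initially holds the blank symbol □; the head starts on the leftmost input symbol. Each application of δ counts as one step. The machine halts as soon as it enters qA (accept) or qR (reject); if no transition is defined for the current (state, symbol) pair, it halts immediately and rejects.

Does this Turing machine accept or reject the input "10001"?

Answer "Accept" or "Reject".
Step 0: [q0]10001 (head at position 0)
Step 1: δ(q0, 1) = (q0, 0, R)  ⊢  0[q0]0001 (head at position 1)
Step 2: δ(q0, 0) = (q0, 1, R)  ⊢  01[q0]001 (head at position 2)
Step 3: δ(q0, 0) = (q0, 1, R)  ⊢  011[q0]01 (head at position 3)
Step 4: δ(q0, 0) = (q0, 1, R)  ⊢  0111[q0]1 (head at position 4)
Step 5: δ(q0, 1) = (q0, 0, R)  ⊢  01110[q0]□ (head at position 5)
Step 6: δ(q0, □) = (q1, □, L)  ⊢  0111[q1]0□ (head at position 4)
Step 7: δ(q1, 0) = (q1, 0, L)  ⊢  011[q1]10□ (head at position 3)
Step 8: δ(q1, 1) = (q1, 1, L)  ⊢  01[q1]110□ (head at position 2)
Step 9: δ(q1, 1) = (q1, 1, L)  ⊢  0[q1]1110□ (head at position 1)
Step 10: δ(q1, 1) = (q1, 1, L)  ⊢  [q1]01110□ (head at position 0)
Step 11: δ(q1, 0) = (q1, 0, L)  ⊢  [q1]□01110□ (head at position -1)
Step 12: δ(q1, □) = (qA, □, R)  ⊢  □[qA]01110□ (head at position 0)
The machine is in qA, so it halts and accepts.

Final answer: Accept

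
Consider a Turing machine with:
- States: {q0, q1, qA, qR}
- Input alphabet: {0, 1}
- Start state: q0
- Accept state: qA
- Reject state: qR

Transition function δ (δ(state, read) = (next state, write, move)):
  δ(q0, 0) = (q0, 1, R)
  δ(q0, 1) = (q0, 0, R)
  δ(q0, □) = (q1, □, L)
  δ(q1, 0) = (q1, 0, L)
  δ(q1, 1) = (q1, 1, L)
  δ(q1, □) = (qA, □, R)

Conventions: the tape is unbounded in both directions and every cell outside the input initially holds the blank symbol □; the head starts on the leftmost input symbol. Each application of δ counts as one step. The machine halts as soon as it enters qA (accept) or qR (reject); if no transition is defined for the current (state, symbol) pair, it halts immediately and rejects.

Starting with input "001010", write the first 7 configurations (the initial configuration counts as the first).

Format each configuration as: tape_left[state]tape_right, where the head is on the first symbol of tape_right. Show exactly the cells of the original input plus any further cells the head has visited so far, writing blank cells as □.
Step 0: [q0]001010 (head at position 0)
Step 1: δ(q0, 0) = (q0, 1, R)  ⊢  1[q0]01010 (head at position 1)
Step 2: δ(q0, 0) = (q0, 1, R)  ⊢  11[q0]1010 (head at position 2)
Step 3: δ(q0, 1) = (q0, 0, R)  ⊢  110[q0]010 (head at position 3)
Step 4: δ(q0, 0) = (q0, 1, R)  ⊢  1101[q0]10 (head at position 4)
Step 5: δ(q0, 1) = (q0, 0, R)  ⊢  11010[q0]0 (head at position 5)
Step 6: δ(q0, 0) = (q0, 1, R)  ⊢  110101[q0]□ (head at position 6)

Final answer: [q0]001010 ⊢ 1[q0]01010 ⊢ 11[q0]1010 ⊢ 110[q0]010 ⊢ 1101[q0]10 ⊢ 11010[q0]0 ⊢ 110101[q0]□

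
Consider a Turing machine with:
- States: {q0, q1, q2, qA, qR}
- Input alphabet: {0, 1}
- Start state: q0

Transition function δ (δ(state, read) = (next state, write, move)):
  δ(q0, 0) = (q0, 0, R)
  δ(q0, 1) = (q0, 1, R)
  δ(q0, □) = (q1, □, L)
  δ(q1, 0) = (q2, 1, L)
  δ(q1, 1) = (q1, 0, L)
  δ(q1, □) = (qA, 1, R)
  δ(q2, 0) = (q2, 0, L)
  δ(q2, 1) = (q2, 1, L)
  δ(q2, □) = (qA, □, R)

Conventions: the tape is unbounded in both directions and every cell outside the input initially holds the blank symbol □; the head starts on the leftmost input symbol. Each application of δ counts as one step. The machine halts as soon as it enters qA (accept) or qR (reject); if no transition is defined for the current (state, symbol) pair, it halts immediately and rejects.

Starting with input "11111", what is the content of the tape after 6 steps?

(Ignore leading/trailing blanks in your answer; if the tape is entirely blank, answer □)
Step 0: [q0]11111 (head at position 0)
Step 1: δ(q0, 1) = (q0, 1, R)  ⊢  1[q0]1111 (head at position 1)
Step 2: δ(q0, 1) = (q0, 1, R)  ⊢  11[q0]111 (head at position 2)
Step 3: δ(q0, 1) = (q0, 1, R)  ⊢  111[q0]11 (head at position 3)
Step 4: δ(q0, 1) = (q0, 1, R)  ⊢  1111[q0]1 (head at position 4)
Step 5: δ(q0, 1) = (q0, 1, R)  ⊢  11111[q0]□ (head at position 5)
Step 6: δ(q0, □) = (q1, □, L)  ⊢  1111[q1]1□ (head at position 4)
Tape after 6 steps (ignoring surrounding blanks): 11111

Final answer: Tape: 11111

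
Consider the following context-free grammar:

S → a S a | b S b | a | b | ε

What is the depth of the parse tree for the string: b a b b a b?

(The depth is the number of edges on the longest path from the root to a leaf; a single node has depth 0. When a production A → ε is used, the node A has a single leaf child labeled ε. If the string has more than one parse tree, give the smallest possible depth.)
The string has even length 6, so its (unique) parse tree peels off matching outer symbols: S → b S b, S → a S a, S → b S b, and finally S → ε for the empty middle.
The S nodes are at depths 0..3; the ε leaf under the innermost S is at depth 4 (terminal leaves are at depths 1..3).
Depth = 4.

Final answer: 4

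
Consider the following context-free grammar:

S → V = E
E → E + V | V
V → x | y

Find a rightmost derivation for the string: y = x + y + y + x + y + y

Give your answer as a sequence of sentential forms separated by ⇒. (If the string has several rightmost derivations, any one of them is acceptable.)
Start with S.
Step 1: the rightmost non-terminal is S; apply S → V = E:  V = E
Step 2: the rightmost non-terminal is E; apply E → E + V:  V = E + V
Step 3: the rightmost non-terminal is V; apply V → y:  V = E + y
Step 4: the rightmost non-terminal is E; apply E → E + V:  V = E + V + y
Step 5: the rightmost non-terminal is V; apply V → y:  V = E + y + y
Step 6: the rightmost non-terminal is E; apply E → E + V:  V = E + V + y + y
Step 7: the rightmost non-terminal is V; apply V → x:  V = E + x + y + y
Step 8: the rightmost non-terminal is E; apply E → E + V:  V = E + V + x + y + y
Step 9: the rightmost non-terminal is V; apply V → y:  V = E + y + x + y + y
Step 10: the rightmost non-terminal is E; apply E → E + V:  V = E + V + y + x + y + y
Step 11: the rightmost non-terminal is V; apply V → y:  V = E + y + y + x + y + y
Step 12: the rightmost non-terminal is E; apply E → V:  V = V + y + y + x + y + y
Step 13: the rightmost non-terminal is V; apply V → x:  V = x + y + y + x + y + y
Step 14: the rightmost non-terminal is V; apply V → y:  y = x + y + y + x + y + y

Final answer: S ⇒ V = E ⇒ V = E + V ⇒ V = E + y ⇒ V = E + V + y ⇒ V = E + y + y ⇒ V = E + V + y + y ⇒ V = E + x + y + y ⇒ V = E + V + x + y + y ⇒ V = E + y + x + y + y ⇒ V = E + V + y + x + y + y ⇒ V = E + y + y + x + y + y ⇒ V = V + y + y + x + y + y ⇒ V = x + y + y + x + y + y ⇒ y = x + y + y + x + y + y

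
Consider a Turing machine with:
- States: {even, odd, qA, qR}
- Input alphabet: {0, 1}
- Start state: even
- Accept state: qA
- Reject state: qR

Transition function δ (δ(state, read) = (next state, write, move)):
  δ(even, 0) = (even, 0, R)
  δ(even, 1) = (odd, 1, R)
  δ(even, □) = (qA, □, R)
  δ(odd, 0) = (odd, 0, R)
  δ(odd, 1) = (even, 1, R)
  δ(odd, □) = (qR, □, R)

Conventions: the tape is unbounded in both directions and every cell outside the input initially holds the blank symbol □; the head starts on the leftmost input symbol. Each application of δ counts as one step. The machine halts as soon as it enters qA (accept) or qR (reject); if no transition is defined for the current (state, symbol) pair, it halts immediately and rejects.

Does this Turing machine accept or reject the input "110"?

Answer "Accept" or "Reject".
Step 0: [even]110 (head at position 0)
Step 1: δ(even, 1) = (odd, 1, R)  ⊢  1[odd]10 (head at position 1)
Step 2: δ(odd, 1) = (even, 1, R)  ⊢  11[even]0 (head at position 2)
Step 3: δ(even, 0) = (even, 0, R)  ⊢  110[even]□ (head at position 3)
Step 4: δ(even, □) = (qA, □, R)  ⊢  110□[qA]□ (head at position 4)
The machine is in qA, so it halts and accepts.

Final answer: Accept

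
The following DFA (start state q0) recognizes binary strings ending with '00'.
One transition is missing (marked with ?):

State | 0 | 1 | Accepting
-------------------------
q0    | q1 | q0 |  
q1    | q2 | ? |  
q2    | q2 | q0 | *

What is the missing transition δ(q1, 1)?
q0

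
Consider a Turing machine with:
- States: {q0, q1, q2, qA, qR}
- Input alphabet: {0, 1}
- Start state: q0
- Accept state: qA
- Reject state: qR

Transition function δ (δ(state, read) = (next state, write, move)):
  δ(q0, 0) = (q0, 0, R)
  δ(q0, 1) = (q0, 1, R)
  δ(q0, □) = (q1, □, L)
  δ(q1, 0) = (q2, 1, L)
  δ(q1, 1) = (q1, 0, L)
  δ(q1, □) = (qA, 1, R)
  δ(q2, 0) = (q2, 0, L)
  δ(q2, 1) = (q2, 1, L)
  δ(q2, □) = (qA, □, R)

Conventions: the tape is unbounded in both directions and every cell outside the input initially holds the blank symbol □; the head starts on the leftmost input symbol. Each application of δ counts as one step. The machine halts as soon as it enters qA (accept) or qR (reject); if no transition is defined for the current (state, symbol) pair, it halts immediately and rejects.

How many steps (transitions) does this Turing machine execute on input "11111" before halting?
Step 0: [q0]11111 (head at position 0)
Step 1: δ(q0, 1) = (q0, 1, R)  ⊢  1[q0]1111 (head at position 1)
Step 2: δ(q0, 1) = (q0, 1, R)  ⊢  11[q0]111 (head at position 2)
Step 3: δ(q0, 1) = (q0, 1, R)  ⊢  111[q0]11 (head at position 3)
Step 4: δ(q0, 1) = (q0, 1, R)  ⊢  1111[q0]1 (head at position 4)
Step 5: δ(q0, 1) = (q0, 1, R)  ⊢  11111[q0]□ (head at position 5)
Step 6: δ(q0, □) = (q1, □, L)  ⊢  1111[q1]1□ (head at position 4)
Step 7: δ(q1, 1) = (q1, 0, L)  ⊢  111[q1]10□ (head at position 3)
Step 8: δ(q1, 1) = (q1, 0, L)  ⊢  11[q1]100□ (head at position 2)
Step 9: δ(q1, 1) = (q1, 0, L)  ⊢  1[q1]1000□ (head at position 1)
Step 10: δ(q1, 1) = (q1, 0, L)  ⊢  [q1]10000□ (head at position 0)
Step 11: δ(q1, 1) = (q1, 0, L)  ⊢  [q1]□00000□ (head at position -1)
Step 12: δ(q1, □) = (qA, 1, R)  ⊢  1[qA]00000□ (head at position 0)
The machine is in qA, so it halts and accepts.
Number of transitions executed: 12.

Final answer: 12 steps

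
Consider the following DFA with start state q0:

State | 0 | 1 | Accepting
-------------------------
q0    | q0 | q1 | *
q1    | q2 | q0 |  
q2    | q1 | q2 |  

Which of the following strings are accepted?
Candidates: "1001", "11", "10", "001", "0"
"1001": q0 → q1 → q2 → q1 → q0; q0 is accepting → accepted
"11": q0 → q1 → q0; q0 is accepting → accepted
"10": q0 → q1 → q2; q2 is not accepting → rejected
"001": q0 → q0 → q0 → q1; q1 is not accepting → rejected
"0": q0 → q0; q0 is accepting → accepted

Final answer: "1001", "11", "0"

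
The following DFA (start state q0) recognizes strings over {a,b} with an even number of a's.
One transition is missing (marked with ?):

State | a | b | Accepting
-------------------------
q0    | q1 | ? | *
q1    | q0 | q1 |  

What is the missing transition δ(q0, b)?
q0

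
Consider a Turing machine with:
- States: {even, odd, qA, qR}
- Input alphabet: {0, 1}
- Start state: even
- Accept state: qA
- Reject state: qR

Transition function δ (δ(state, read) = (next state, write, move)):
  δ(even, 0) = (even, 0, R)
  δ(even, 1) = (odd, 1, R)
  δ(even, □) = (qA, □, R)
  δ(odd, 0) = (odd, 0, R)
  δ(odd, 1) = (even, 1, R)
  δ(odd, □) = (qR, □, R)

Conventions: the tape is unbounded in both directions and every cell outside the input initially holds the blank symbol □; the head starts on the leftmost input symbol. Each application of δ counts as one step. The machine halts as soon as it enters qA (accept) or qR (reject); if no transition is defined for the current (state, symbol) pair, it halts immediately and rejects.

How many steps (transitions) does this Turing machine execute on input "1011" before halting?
Step 0: [even]1011 (head at position 0)
Step 1: δ(even, 1) = (odd, 1, R)  ⊢  1[odd]011 (head at position 1)
Step 2: δ(odd, 0) = (odd, 0, R)  ⊢  10[odd]11 (head at position 2)
Step 3: δ(odd, 1) = (even, 1, R)  ⊢  101[even]1 (head at position 3)
Step 4: δ(even, 1) = (odd, 1, R)  ⊢  1011[odd]□ (head at position 4)
Step 5: δ(odd, □) = (qR, □, R)  ⊢  1011□[qR]□ (head at position 5)
The machine is in qR, so it halts and rejects.
Number of transitions executed: 5.

Final answer: 5 steps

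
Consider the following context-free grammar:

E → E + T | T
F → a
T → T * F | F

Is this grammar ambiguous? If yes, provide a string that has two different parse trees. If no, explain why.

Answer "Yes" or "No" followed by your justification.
This is the standard stratified expression grammar: '+' is introduced only by the left-recursive rule E → E + T and '*' only by the left-recursive rule T → T * F, with F → a. For any string, the last '+' must be the one produced at the root E (everything after it is a T containing no '+'), and likewise within each T the last '*' is produced at its root. This fixes the parse tree uniquely (left-associative, '*' binding tighter than '+'), so every string has exactly one parse tree.

Final answer: No - the grammar is unambiguous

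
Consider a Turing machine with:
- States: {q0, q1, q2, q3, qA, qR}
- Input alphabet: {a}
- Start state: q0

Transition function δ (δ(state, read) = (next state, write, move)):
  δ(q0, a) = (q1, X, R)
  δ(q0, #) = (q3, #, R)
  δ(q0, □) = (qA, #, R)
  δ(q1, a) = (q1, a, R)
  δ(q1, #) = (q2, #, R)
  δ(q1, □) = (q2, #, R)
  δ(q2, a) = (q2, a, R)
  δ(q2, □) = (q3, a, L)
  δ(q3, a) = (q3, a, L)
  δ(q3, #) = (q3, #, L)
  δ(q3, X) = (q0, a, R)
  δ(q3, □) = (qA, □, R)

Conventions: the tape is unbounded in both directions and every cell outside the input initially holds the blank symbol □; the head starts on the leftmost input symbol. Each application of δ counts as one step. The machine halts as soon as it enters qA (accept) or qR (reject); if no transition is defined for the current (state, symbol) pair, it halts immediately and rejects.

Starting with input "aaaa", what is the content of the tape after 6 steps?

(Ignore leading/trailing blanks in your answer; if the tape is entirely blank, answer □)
Step 0: [q0]aaaa (head at position 0)
Step 1: δ(q0, a) = (q1, X, R)  ⊢  X[q1]aaa (head at position 1)
Step 2: δ(q1, a) = (q1, a, R)  ⊢  Xa[q1]aa (head at position 2)
Step 3: δ(q1, a) = (q1, a, R)  ⊢  Xaa[q1]a (head at position 3)
Step 4: δ(q1, a) = (q1, a, R)  ⊢  Xaaa[q1]□ (head at position 4)
Step 5: δ(q1, □) = (q2, #, R)  ⊢  Xaaa#[q2]□ (head at position 5)
Step 6: δ(q2, □) = (q3, a, L)  ⊢  Xaaa[q3]#a (head at position 4)
Tape after 6 steps (ignoring surrounding blanks): Xaaa#a

Final answer: Tape: Xaaa#a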